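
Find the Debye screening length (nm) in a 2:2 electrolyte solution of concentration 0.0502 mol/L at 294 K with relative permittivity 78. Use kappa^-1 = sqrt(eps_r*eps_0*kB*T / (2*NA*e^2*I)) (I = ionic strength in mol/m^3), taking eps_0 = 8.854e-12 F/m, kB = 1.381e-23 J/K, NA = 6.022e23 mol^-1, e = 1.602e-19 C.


Ionic strength I = 0.0502 * 2^2 * 1000 = 200.8 mol/m^3
kappa^-1 = sqrt(78 * 8.854e-12 * 1.381e-23 * 294 / (2 * 6.022e23 * (1.602e-19)^2 * 200.8))
kappa^-1 = 0.672 nm

0.672


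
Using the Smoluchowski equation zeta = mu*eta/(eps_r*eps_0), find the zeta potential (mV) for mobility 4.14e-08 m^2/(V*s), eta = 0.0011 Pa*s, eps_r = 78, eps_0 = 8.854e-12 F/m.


Smoluchowski equation: zeta = mu * eta / (eps_r * eps_0)
zeta = 4.14e-08 * 0.0011 / (78 * 8.854e-12)
zeta = 0.065942 V = 65.94 mV

65.94


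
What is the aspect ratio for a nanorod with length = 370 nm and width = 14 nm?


Aspect ratio AR = length / diameter
AR = 370 / 14
AR = 26.43

26.43


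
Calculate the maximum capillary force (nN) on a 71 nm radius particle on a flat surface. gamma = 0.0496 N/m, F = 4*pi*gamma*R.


Convert radius: R = 71 nm = 7.1e-08 m
F = 4 * pi * gamma * R
F = 4 * pi * 0.0496 * 7.1e-08
F = 4.42537e-08 N = 44.2537 nN

44.2537


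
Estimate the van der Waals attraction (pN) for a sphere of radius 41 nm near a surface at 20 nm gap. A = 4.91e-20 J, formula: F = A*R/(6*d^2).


Convert to SI: R = 41 nm = 4.1e-08 m, d = 20 nm = 2e-08 m
F = A * R / (6 * d^2)
F = 4.91e-20 * 4.1e-08 / (6 * (2e-08)^2)
F = 8.38792e-13 N = 0.839 pN

0.839


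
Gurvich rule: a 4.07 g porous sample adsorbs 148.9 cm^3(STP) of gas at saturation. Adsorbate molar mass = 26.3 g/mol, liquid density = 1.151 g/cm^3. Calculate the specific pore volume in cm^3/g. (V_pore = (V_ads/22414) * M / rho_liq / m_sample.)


Moles adsorbed n = V_ads / 22414 = 148.9 / 22414 = 6.643169e-03 mol
Liquid volume V_liq = n * M / rho_liq = 6.643169e-03 * 26.3 / 1.151 = 0.15179 cm^3
Specific pore volume V_pore = V_liq / m_sample = 0.15179 / 4.07
V_pore = 0.0373 cm^3/g

0.0373


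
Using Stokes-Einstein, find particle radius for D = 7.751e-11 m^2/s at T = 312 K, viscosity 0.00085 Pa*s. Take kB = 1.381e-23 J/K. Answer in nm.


Stokes-Einstein: R = kB*T / (6*pi*eta*D)
R = 1.381e-23 * 312 / (6 * pi * 0.00085 * 7.751e-11)
R = 3.46953e-09 m = 3.47 nm

3.47


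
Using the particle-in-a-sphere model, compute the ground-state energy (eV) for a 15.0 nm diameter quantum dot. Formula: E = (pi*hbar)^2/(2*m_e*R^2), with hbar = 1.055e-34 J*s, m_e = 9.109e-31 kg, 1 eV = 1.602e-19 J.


Radius R = 15.0/2 = 7.5 nm = 7.5e-09 m
E = (pi * 1.055e-34)^2 / (2 * 9.109e-31 * (7.5e-09)^2)
E(J) = 1.07197e-21
E = E(J) / 1.602e-19 = 0.0067 eV

0.0067


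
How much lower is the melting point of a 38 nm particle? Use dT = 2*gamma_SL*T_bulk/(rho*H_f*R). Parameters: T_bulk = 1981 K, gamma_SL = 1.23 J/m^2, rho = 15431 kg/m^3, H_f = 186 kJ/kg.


Radius R = 38/2 = 19 nm = 1.9e-08 m
Convert H_f = 186 kJ/kg = 186000 J/kg
dT = 2 * gamma_SL * T_bulk / (rho * H_f * R)
dT = 2 * 1.23 * 1981 / (15431 * 186000 * 1.9e-08)
dT = 89.4 K

89.4


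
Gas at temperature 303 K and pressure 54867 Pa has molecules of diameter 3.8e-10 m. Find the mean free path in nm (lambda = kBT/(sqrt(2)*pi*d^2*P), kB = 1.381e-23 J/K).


Mean free path: lambda = kB*T / (sqrt(2) * pi * d^2 * P)
lambda = 1.381e-23 * 303 / (sqrt(2) * pi * (3.8e-10)^2 * 54867)
lambda = 1.18876e-07 m
lambda = 118.88 nm

118.88


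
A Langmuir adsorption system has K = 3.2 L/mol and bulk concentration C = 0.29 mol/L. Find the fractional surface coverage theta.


Langmuir isotherm: theta = K*C / (1 + K*C)
K*C = 3.2 * 0.29 = 0.928
theta = 0.928 / (1 + 0.928) = 0.928 / 1.928
theta = 0.4813

0.4813


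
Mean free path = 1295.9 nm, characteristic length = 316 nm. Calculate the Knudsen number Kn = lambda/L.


Knudsen number Kn = lambda / L
Kn = 1295.9 / 316
Kn = 4.1009

4.1009


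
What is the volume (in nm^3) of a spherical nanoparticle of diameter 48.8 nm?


Radius r = 48.8/2 = 24.4 nm
Volume V = (4/3) * pi * r^3
V = (4/3) * pi * (24.4)^3
V = 60849.65 nm^3

60849.65


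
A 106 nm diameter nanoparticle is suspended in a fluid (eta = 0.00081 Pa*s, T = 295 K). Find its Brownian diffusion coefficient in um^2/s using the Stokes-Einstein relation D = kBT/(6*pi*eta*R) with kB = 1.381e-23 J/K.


Radius R = 106/2 = 53 nm = 5.3e-08 m
D = kB*T / (6*pi*eta*R)
D = 1.381e-23 * 295 / (6 * pi * 0.00081 * 5.3e-08)
D = 5.03447e-12 m^2/s = 5.034 um^2/s

5.034


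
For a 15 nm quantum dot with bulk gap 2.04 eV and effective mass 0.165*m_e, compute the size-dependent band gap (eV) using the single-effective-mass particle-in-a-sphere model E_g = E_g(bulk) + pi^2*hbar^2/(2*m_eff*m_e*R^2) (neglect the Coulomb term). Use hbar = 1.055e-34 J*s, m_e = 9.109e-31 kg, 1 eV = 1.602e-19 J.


Radius R = 15/2 nm = 7.5e-09 m
Confinement energy dE = pi^2 * hbar^2 / (2 * m_eff * m_e * R^2)
dE = pi^2 * (1.055e-34)^2 / (2 * 0.165 * 9.109e-31 * (7.5e-09)^2) J, divided by 1.602e-19 J/eV
dE = 0.0406 eV
Total band gap = E_g(bulk) + dE = 2.04 + 0.0406 = 2.0806 eV

2.0806


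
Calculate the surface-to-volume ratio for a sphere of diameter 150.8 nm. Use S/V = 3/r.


Radius r = 150.8/2 = 75.4 nm
S/V = 3 / r = 3 / 75.4
S/V = 0.0398 nm^-1

0.0398


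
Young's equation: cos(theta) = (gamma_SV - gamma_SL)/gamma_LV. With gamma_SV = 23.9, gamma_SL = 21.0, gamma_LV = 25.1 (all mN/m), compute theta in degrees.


cos(theta) = (gamma_SV - gamma_SL) / gamma_LV
cos(theta) = (23.9 - 21.0) / 25.1
cos(theta) = 0.115538
theta = arccos(0.115538) = 83.37 degrees

83.37


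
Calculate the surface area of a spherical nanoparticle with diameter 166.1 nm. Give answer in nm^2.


Radius r = 166.1/2 = 83.05 nm
Surface area SA = 4 * pi * r^2
SA = 4 * pi * (83.05)^2
SA = 86674.06 nm^2

86674.06


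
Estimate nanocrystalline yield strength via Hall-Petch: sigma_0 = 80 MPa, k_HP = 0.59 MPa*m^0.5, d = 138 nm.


d = 138 nm = 1.38e-07 m
sqrt(d) = 0.0003714835
Hall-Petch contribution = k / sqrt(d) = 0.59 / 0.0003714835 = 1588.2 MPa
sigma = sigma_0 + k/sqrt(d) = 80 + 1588.2 = 1668.2 MPa

1668.2


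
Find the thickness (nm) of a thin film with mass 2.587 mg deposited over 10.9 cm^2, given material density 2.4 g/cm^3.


Convert: m = 2.587 mg = 2.5870e-06 kg, A = 10.9 cm^2 = 1.0900e-03 m^2, rho = 2.4 g/cm^3 = 2400 kg/m^3
t = m / (A * rho)
t = 2.5870e-06 / (1.0900e-03 * 2400)
t = 9.8891e-07 m = 988.9 nm

988.9


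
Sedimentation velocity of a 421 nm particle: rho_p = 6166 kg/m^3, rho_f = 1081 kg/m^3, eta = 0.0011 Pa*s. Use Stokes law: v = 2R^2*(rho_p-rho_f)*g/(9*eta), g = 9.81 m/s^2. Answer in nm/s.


Radius R = 421/2 nm = 2.105e-07 m
Density difference = 6166 - 1081 = 5085 kg/m^3
v = 2 * R^2 * (rho_p - rho_f) * g / (9 * eta)
v = 2 * (2.105e-07)^2 * 5085 * 9.81 / (9 * 0.0011)
v = 4.46539e-07 m/s = 446.5386 nm/s

446.5386


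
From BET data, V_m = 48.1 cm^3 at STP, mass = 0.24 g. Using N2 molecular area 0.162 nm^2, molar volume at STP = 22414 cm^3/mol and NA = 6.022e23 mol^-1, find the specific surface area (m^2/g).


Number of moles in monolayer = V_m / 22414 = 48.1 / 22414 = 0.00214598
Number of molecules = moles * NA = 0.00214598 * 6.022e23
SA = molecules * sigma / mass
SA = (48.1 / 22414) * 6.022e23 * 0.162e-18 / 0.24
SA = 872.3 m^2/g

872.3


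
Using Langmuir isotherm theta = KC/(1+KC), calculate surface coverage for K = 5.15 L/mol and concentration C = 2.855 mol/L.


Langmuir isotherm: theta = K*C / (1 + K*C)
K*C = 5.15 * 2.855 = 14.70325
theta = 14.70325 / (1 + 14.70325) = 14.70325 / 15.70325
theta = 0.9363

0.9363


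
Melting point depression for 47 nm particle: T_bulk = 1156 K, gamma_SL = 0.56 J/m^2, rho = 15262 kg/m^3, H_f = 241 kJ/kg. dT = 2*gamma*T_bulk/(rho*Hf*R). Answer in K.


Radius R = 47/2 = 23.5 nm = 2.35e-08 m
Convert H_f = 241 kJ/kg = 241000 J/kg
dT = 2 * gamma_SL * T_bulk / (rho * H_f * R)
dT = 2 * 0.56 * 1156 / (15262 * 241000 * 2.35e-08)
dT = 15.0 K

15.0


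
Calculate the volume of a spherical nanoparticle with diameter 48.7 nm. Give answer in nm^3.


Radius r = 48.7/2 = 24.35 nm
Volume V = (4/3) * pi * r^3
V = (4/3) * pi * (24.35)^3
V = 60476.34 nm^3

60476.34


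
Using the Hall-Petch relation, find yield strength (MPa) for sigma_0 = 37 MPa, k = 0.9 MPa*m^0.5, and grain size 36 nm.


d = 36 nm = 3.6e-08 m
sqrt(d) = 0.0001897367
Hall-Petch contribution = k / sqrt(d) = 0.9 / 0.0001897367 = 4743.4 MPa
sigma = sigma_0 + k/sqrt(d) = 37 + 4743.4 = 4780.4 MPa

4780.4


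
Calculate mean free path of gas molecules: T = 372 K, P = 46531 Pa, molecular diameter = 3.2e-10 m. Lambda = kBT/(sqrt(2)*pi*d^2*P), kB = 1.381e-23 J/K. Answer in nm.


Mean free path: lambda = kB*T / (sqrt(2) * pi * d^2 * P)
lambda = 1.381e-23 * 372 / (sqrt(2) * pi * (3.2e-10)^2 * 46531)
lambda = 2.42677e-07 m
lambda = 242.68 nm

242.68


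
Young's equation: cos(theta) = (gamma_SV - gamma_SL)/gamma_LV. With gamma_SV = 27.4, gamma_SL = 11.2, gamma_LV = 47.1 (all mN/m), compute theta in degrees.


cos(theta) = (gamma_SV - gamma_SL) / gamma_LV
cos(theta) = (27.4 - 11.2) / 47.1
cos(theta) = 0.343949
theta = arccos(0.343949) = 69.88 degrees

69.88


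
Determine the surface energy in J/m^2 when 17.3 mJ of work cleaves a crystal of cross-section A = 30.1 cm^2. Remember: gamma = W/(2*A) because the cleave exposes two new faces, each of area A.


Convert: A = 30.1 cm^2 = 0.00301 m^2, W = 17.3 mJ = 0.0173 J
Cleaving exposes two faces of area A, so total new surface = 2*A and gamma = W / (2*A)
gamma = 0.0173 / (2 * 0.00301)
gamma = 2.874 J/m^2

2.874


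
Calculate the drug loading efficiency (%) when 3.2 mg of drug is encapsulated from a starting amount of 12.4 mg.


Drug loading efficiency = (drug loaded / drug initial) * 100
DLE = 3.2 / 12.4 * 100
DLE = 0.2581 * 100
DLE = 25.81%

25.81


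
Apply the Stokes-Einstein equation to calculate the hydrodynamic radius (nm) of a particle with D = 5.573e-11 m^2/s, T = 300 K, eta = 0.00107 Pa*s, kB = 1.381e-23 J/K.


Stokes-Einstein: R = kB*T / (6*pi*eta*D)
R = 1.381e-23 * 300 / (6 * pi * 0.00107 * 5.573e-11)
R = 3.68588e-09 m = 3.69 nm

3.69


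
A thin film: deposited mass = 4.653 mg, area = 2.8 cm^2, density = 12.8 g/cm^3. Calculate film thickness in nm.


Convert: m = 4.653 mg = 4.6530e-06 kg, A = 2.8 cm^2 = 2.8000e-04 m^2, rho = 12.8 g/cm^3 = 12800 kg/m^3
t = m / (A * rho)
t = 4.6530e-06 / (2.8000e-04 * 12800)
t = 1.2983e-06 m = 1298.3 nm

1298.3


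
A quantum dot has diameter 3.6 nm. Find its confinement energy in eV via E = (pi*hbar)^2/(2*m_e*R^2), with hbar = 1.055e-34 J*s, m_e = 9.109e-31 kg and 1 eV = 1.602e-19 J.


Radius R = 3.6/2 = 1.8 nm = 1.8e-09 m
E = (pi * 1.055e-34)^2 / (2 * 9.109e-31 * (1.8e-09)^2)
E(J) = 1.86105e-20
E = E(J) / 1.602e-19 = 0.1162 eV

0.1162


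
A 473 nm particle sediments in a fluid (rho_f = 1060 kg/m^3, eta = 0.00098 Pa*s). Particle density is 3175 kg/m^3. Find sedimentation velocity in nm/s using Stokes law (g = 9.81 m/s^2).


Radius R = 473/2 nm = 2.365e-07 m
Density difference = 3175 - 1060 = 2115 kg/m^3
v = 2 * R^2 * (rho_p - rho_f) * g / (9 * eta)
v = 2 * (2.365e-07)^2 * 2115 * 9.81 / (9 * 0.00098)
v = 2.6315e-07 m/s = 263.1498 nm/s

263.1498


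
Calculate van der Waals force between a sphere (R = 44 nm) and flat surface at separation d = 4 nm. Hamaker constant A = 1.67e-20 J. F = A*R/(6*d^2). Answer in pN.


Convert to SI: R = 44 nm = 4.4e-08 m, d = 4 nm = 4e-09 m
F = A * R / (6 * d^2)
F = 1.67e-20 * 4.4e-08 / (6 * (4e-09)^2)
F = 7.65417e-12 N = 7.654 pN

7.654


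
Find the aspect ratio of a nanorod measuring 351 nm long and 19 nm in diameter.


Aspect ratio AR = length / diameter
AR = 351 / 19
AR = 18.47

18.47


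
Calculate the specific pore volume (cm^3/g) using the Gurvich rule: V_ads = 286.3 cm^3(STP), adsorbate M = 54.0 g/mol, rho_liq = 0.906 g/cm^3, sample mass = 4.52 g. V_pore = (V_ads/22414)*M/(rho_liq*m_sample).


Moles adsorbed n = V_ads / 22414 = 286.3 / 22414 = 1.277327e-02 mol
Liquid volume V_liq = n * M / rho_liq = 1.277327e-02 * 54.0 / 0.906 = 0.76132 cm^3
Specific pore volume V_pore = V_liq / m_sample = 0.76132 / 4.52
V_pore = 0.1684 cm^3/g

0.1684


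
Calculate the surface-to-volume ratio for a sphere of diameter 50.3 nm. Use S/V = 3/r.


Radius r = 50.3/2 = 25.15 nm
S/V = 3 / r = 3 / 25.15
S/V = 0.1193 nm^-1

0.1193


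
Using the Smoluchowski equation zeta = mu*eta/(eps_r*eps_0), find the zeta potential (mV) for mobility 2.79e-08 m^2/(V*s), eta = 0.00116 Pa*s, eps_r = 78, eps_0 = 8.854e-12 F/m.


Smoluchowski equation: zeta = mu * eta / (eps_r * eps_0)
zeta = 2.79e-08 * 0.00116 / (78 * 8.854e-12)
zeta = 0.046863 V = 46.86 mV

46.86


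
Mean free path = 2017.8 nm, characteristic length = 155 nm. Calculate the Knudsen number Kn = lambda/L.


Knudsen number Kn = lambda / L
Kn = 2017.8 / 155
Kn = 13.0181

13.0181


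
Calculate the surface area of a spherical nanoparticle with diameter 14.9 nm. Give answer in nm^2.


Radius r = 14.9/2 = 7.45 nm
Surface area SA = 4 * pi * r^2
SA = 4 * pi * (7.45)^2
SA = 697.46 nm^2

697.46


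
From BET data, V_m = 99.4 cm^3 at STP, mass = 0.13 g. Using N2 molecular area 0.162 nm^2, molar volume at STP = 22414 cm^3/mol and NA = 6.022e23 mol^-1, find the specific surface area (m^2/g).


Number of moles in monolayer = V_m / 22414 = 99.4 / 22414 = 0.00443473
Number of molecules = moles * NA = 0.00443473 * 6.022e23
SA = molecules * sigma / mass
SA = (99.4 / 22414) * 6.022e23 * 0.162e-18 / 0.13
SA = 3328.0 m^2/g

3328.0


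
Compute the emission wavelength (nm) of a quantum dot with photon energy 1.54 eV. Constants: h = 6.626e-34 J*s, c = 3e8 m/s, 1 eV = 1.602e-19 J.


Convert energy: E = 1.54 eV = 1.54 * 1.602e-19 = 2.46708e-19 J
lambda = h*c / E = 6.626e-34 * 3e8 / 2.46708e-19
lambda = 8.0573e-07 m = 805.7 nm

805.7


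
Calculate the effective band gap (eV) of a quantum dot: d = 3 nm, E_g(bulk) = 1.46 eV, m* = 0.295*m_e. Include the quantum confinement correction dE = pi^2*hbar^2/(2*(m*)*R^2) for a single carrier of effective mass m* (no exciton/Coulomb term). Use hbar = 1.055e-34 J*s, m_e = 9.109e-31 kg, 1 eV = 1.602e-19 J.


Radius R = 3/2 nm = 1.5e-09 m
Confinement energy dE = pi^2 * hbar^2 / (2 * m_eff * m_e * R^2)
dE = pi^2 * (1.055e-34)^2 / (2 * 0.295 * 9.109e-31 * (1.5e-09)^2) J, divided by 1.602e-19 J/eV
dE = 0.5671 eV
Total band gap = E_g(bulk) + dE = 1.46 + 0.5671 = 2.0271 eV

2.0271


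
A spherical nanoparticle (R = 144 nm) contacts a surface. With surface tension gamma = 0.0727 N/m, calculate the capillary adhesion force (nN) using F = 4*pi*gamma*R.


Convert radius: R = 144 nm = 1.44e-07 m
F = 4 * pi * gamma * R
F = 4 * pi * 0.0727 * 1.44e-07
F = 1.31555e-07 N = 131.5548 nN

131.5548


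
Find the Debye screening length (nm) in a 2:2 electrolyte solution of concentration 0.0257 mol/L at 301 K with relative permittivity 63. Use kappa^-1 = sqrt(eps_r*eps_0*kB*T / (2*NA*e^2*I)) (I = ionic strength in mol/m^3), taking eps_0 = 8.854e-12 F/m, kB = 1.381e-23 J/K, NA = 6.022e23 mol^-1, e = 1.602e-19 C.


Ionic strength I = 0.0257 * 2^2 * 1000 = 102.8 mol/m^3
kappa^-1 = sqrt(63 * 8.854e-12 * 1.381e-23 * 301 / (2 * 6.022e23 * (1.602e-19)^2 * 102.8))
kappa^-1 = 0.854 nm

0.854


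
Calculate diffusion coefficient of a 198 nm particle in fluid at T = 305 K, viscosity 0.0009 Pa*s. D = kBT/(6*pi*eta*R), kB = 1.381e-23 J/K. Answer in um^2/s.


Radius R = 198/2 = 99 nm = 9.9e-08 m
D = kB*T / (6*pi*eta*R)
D = 1.381e-23 * 305 / (6 * pi * 0.0009 * 9.9e-08)
D = 2.50793e-12 m^2/s = 2.508 um^2/s

2.508


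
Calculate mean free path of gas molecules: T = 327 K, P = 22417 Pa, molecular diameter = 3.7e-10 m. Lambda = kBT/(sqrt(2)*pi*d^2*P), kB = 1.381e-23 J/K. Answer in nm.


Mean free path: lambda = kB*T / (sqrt(2) * pi * d^2 * P)
lambda = 1.381e-23 * 327 / (sqrt(2) * pi * (3.7e-10)^2 * 22417)
lambda = 3.31204e-07 m
lambda = 331.2 nm

331.2


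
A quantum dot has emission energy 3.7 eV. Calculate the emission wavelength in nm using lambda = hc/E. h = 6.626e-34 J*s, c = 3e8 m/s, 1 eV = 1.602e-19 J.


Convert energy: E = 3.7 eV = 3.7 * 1.602e-19 = 5.9274e-19 J
lambda = h*c / E = 6.626e-34 * 3e8 / 5.9274e-19
lambda = 3.35358e-07 m = 335.4 nm

335.4


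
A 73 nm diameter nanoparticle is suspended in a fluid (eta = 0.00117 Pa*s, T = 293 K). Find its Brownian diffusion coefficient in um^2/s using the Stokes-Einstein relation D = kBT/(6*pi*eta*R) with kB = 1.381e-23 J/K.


Radius R = 73/2 = 36.5 nm = 3.65e-08 m
D = kB*T / (6*pi*eta*R)
D = 1.381e-23 * 293 / (6 * pi * 0.00117 * 3.65e-08)
D = 5.02668e-12 m^2/s = 5.027 um^2/s

5.027


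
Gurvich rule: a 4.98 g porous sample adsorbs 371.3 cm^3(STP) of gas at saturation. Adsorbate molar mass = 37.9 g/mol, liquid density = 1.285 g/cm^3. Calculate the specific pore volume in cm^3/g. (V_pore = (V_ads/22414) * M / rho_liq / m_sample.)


Moles adsorbed n = V_ads / 22414 = 371.3 / 22414 = 1.656554e-02 mol
Liquid volume V_liq = n * M / rho_liq = 1.656554e-02 * 37.9 / 1.285 = 0.48859 cm^3
Specific pore volume V_pore = V_liq / m_sample = 0.48859 / 4.98
V_pore = 0.0981 cm^3/g

0.0981


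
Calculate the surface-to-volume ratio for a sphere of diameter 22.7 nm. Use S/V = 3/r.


Radius r = 22.7/2 = 11.35 nm
S/V = 3 / r = 3 / 11.35
S/V = 0.2643 nm^-1

0.2643


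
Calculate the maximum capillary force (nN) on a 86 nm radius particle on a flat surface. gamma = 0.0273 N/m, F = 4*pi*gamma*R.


Convert radius: R = 86 nm = 8.6e-08 m
F = 4 * pi * gamma * R
F = 4 * pi * 0.0273 * 8.6e-08
F = 2.95033e-08 N = 29.5033 nN

29.5033


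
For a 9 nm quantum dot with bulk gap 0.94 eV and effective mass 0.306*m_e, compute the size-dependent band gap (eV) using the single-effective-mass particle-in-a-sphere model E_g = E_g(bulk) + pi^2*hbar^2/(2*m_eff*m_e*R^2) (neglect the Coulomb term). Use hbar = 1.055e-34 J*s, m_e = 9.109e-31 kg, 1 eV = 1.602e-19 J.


Radius R = 9/2 nm = 4.5e-09 m
Confinement energy dE = pi^2 * hbar^2 / (2 * m_eff * m_e * R^2)
dE = pi^2 * (1.055e-34)^2 / (2 * 0.306 * 9.109e-31 * (4.5e-09)^2) J, divided by 1.602e-19 J/eV
dE = 0.0607 eV
Total band gap = E_g(bulk) + dE = 0.94 + 0.0607 = 1.0007 eV

1.0007


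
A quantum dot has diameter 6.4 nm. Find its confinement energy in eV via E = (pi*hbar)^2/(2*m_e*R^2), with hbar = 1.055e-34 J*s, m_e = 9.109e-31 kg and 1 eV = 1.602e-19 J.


Radius R = 6.4/2 = 3.2 nm = 3.2e-09 m
E = (pi * 1.055e-34)^2 / (2 * 9.109e-31 * (3.2e-09)^2)
E(J) = 5.88849e-21
E = E(J) / 1.602e-19 = 0.0368 eV

0.0368


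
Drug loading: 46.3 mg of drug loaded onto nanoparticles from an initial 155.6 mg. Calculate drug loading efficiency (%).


Drug loading efficiency = (drug loaded / drug initial) * 100
DLE = 46.3 / 155.6 * 100
DLE = 0.2976 * 100
DLE = 29.76%

29.76


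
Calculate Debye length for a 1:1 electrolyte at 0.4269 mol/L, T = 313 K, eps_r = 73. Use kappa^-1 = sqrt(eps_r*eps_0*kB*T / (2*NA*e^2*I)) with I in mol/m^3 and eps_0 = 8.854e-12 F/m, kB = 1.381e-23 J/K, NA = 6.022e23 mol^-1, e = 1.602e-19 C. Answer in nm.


Ionic strength I = 0.4269 * 1^2 * 1000 = 426.9 mol/m^3
kappa^-1 = sqrt(73 * 8.854e-12 * 1.381e-23 * 313 / (2 * 6.022e23 * (1.602e-19)^2 * 426.9))
kappa^-1 = 0.46 nm

0.46


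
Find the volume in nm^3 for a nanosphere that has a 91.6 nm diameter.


Radius r = 91.6/2 = 45.8 nm
Volume V = (4/3) * pi * r^3
V = (4/3) * pi * (45.8)^3
V = 402425.08 nm^3

402425.08


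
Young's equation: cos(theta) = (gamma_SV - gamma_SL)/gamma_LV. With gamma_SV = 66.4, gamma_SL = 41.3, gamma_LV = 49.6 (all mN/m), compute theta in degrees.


cos(theta) = (gamma_SV - gamma_SL) / gamma_LV
cos(theta) = (66.4 - 41.3) / 49.6
cos(theta) = 0.506048
theta = arccos(0.506048) = 59.6 degrees

59.6


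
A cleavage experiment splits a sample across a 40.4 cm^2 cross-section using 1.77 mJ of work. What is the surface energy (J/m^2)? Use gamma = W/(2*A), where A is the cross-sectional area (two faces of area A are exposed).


Convert: A = 40.4 cm^2 = 0.00404 m^2, W = 1.77 mJ = 0.00177 J
Cleaving exposes two faces of area A, so total new surface = 2*A and gamma = W / (2*A)
gamma = 0.00177 / (2 * 0.00404)
gamma = 0.219 J/m^2

0.219


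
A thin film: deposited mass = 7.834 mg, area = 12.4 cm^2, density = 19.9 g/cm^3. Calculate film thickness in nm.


Convert: m = 7.834 mg = 7.8340e-06 kg, A = 12.4 cm^2 = 1.2400e-03 m^2, rho = 19.9 g/cm^3 = 19900 kg/m^3
t = m / (A * rho)
t = 7.8340e-06 / (1.2400e-03 * 19900)
t = 3.1747e-07 m = 317.5 nm

317.5


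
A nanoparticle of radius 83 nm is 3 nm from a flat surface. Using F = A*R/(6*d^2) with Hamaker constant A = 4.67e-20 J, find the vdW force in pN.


Convert to SI: R = 83 nm = 8.3e-08 m, d = 3 nm = 3e-09 m
F = A * R / (6 * d^2)
F = 4.67e-20 * 8.3e-08 / (6 * (3e-09)^2)
F = 7.17796e-11 N = 71.78 pN

71.78


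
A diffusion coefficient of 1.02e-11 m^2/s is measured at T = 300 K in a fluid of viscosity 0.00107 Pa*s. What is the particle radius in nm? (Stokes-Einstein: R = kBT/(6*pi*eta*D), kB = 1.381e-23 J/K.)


Stokes-Einstein: R = kB*T / (6*pi*eta*D)
R = 1.381e-23 * 300 / (6 * pi * 0.00107 * 1.02e-11)
R = 2.01386e-08 m = 20.14 nm

20.14


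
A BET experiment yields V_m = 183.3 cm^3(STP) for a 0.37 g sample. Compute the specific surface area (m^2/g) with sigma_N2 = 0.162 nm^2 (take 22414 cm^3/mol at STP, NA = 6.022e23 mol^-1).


Number of moles in monolayer = V_m / 22414 = 183.3 / 22414 = 0.00817792
Number of molecules = moles * NA = 0.00817792 * 6.022e23
SA = molecules * sigma / mass
SA = (183.3 / 22414) * 6.022e23 * 0.162e-18 / 0.37
SA = 2156.2 m^2/g

2156.2


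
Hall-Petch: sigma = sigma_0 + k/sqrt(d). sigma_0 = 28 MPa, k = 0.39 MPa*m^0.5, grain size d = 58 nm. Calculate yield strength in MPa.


d = 58 nm = 5.8e-08 m
sqrt(d) = 0.0002408319
Hall-Petch contribution = k / sqrt(d) = 0.39 / 0.0002408319 = 1619.4 MPa
sigma = sigma_0 + k/sqrt(d) = 28 + 1619.4 = 1647.4 MPa

1647.4


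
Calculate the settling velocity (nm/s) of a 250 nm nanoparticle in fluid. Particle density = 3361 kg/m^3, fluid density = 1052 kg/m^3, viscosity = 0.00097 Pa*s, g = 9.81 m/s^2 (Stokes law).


Radius R = 250/2 nm = 1.25e-07 m
Density difference = 3361 - 1052 = 2309 kg/m^3
v = 2 * R^2 * (rho_p - rho_f) * g / (9 * eta)
v = 2 * (1.25e-07)^2 * 2309 * 9.81 / (9 * 0.00097)
v = 8.10828e-08 m/s = 81.0828 nm/s

81.0828


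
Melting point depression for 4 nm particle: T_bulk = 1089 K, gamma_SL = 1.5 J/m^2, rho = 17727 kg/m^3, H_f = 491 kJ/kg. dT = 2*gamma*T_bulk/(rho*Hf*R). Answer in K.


Radius R = 4/2 = 2 nm = 2e-09 m
Convert H_f = 491 kJ/kg = 491000 J/kg
dT = 2 * gamma_SL * T_bulk / (rho * H_f * R)
dT = 2 * 1.5 * 1089 / (17727 * 491000 * 2e-09)
dT = 187.7 K

187.7


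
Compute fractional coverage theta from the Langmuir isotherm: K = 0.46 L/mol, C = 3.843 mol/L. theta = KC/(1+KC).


Langmuir isotherm: theta = K*C / (1 + K*C)
K*C = 0.46 * 3.843 = 1.76778
theta = 1.76778 / (1 + 1.76778) = 1.76778 / 2.76778
theta = 0.6387

0.6387


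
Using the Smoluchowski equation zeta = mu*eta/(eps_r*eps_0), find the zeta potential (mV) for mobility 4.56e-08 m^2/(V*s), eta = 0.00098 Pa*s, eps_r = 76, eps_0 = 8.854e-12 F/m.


Smoluchowski equation: zeta = mu * eta / (eps_r * eps_0)
zeta = 4.56e-08 * 0.00098 / (76 * 8.854e-12)
zeta = 0.066411 V = 66.41 mV

66.41


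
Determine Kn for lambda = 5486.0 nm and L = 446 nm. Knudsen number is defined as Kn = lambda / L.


Knudsen number Kn = lambda / L
Kn = 5486.0 / 446
Kn = 12.3004

12.3004


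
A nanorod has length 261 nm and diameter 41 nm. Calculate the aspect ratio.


Aspect ratio AR = length / diameter
AR = 261 / 41
AR = 6.37

6.37


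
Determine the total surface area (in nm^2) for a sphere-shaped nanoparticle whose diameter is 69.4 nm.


Radius r = 69.4/2 = 34.7 nm
Surface area SA = 4 * pi * r^2
SA = 4 * pi * (34.7)^2
SA = 15131.04 nm^2

15131.04


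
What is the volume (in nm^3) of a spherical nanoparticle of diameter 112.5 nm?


Radius r = 112.5/2 = 56.25 nm
Volume V = (4/3) * pi * r^3
V = (4/3) * pi * (56.25)^3
V = 745514.66 nm^3

745514.66


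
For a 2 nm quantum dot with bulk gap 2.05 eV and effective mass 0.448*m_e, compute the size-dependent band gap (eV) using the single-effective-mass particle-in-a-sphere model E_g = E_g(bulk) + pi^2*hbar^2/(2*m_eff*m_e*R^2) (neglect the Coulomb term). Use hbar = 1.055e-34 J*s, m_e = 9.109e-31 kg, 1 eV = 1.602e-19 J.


Radius R = 2/2 nm = 1e-09 m
Confinement energy dE = pi^2 * hbar^2 / (2 * m_eff * m_e * R^2)
dE = pi^2 * (1.055e-34)^2 / (2 * 0.448 * 9.109e-31 * (1e-09)^2) J, divided by 1.602e-19 J/eV
dE = 0.8402 eV
Total band gap = E_g(bulk) + dE = 2.05 + 0.8402 = 2.8902 eV

2.8902


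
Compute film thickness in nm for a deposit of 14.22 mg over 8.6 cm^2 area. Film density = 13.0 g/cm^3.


Convert: m = 14.22 mg = 1.4220e-05 kg, A = 8.6 cm^2 = 8.6000e-04 m^2, rho = 13.0 g/cm^3 = 13000 kg/m^3
t = m / (A * rho)
t = 1.4220e-05 / (8.6000e-04 * 13000)
t = 1.2719e-06 m = 1271.9 nm

1271.9


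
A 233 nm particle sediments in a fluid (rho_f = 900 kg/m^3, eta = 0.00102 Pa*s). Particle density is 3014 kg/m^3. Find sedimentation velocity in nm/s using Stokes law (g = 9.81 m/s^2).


Radius R = 233/2 nm = 1.165e-07 m
Density difference = 3014 - 900 = 2114 kg/m^3
v = 2 * R^2 * (rho_p - rho_f) * g / (9 * eta)
v = 2 * (1.165e-07)^2 * 2114 * 9.81 / (9 * 0.00102)
v = 6.13216e-08 m/s = 61.3216 nm/s

61.3216


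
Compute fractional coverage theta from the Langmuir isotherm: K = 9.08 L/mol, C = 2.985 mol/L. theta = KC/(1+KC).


Langmuir isotherm: theta = K*C / (1 + K*C)
K*C = 9.08 * 2.985 = 27.1038
theta = 27.1038 / (1 + 27.1038) = 27.1038 / 28.1038
theta = 0.9644

0.9644


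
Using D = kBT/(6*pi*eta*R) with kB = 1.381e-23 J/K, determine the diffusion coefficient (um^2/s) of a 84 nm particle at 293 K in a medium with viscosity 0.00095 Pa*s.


Radius R = 84/2 = 42 nm = 4.2e-08 m
D = kB*T / (6*pi*eta*R)
D = 1.381e-23 * 293 / (6 * pi * 0.00095 * 4.2e-08)
D = 5.38006e-12 m^2/s = 5.38 um^2/s

5.38


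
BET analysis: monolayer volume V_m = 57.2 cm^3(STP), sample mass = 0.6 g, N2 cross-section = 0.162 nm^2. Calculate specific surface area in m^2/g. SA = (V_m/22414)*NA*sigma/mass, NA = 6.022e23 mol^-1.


Number of moles in monolayer = V_m / 22414 = 57.2 / 22414 = 0.00255198
Number of molecules = moles * NA = 0.00255198 * 6.022e23
SA = molecules * sigma / mass
SA = (57.2 / 22414) * 6.022e23 * 0.162e-18 / 0.6
SA = 414.9 m^2/g

414.9


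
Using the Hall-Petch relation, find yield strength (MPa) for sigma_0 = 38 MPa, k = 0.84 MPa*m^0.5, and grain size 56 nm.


d = 56 nm = 5.6e-08 m
sqrt(d) = 0.0002366432
Hall-Petch contribution = k / sqrt(d) = 0.84 / 0.0002366432 = 3549.6 MPa
sigma = sigma_0 + k/sqrt(d) = 38 + 3549.6 = 3587.6 MPa

3587.6


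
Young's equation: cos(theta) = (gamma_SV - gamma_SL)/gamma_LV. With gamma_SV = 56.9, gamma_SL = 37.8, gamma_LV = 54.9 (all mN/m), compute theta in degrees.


cos(theta) = (gamma_SV - gamma_SL) / gamma_LV
cos(theta) = (56.9 - 37.8) / 54.9
cos(theta) = 0.347905
theta = arccos(0.347905) = 69.64 degrees

69.64


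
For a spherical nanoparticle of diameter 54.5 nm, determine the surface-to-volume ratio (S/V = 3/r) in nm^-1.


Radius r = 54.5/2 = 27.25 nm
S/V = 3 / r = 3 / 27.25
S/V = 0.1101 nm^-1

0.1101


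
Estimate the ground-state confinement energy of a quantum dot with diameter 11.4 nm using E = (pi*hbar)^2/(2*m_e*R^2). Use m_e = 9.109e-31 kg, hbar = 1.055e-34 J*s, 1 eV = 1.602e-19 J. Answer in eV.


Radius R = 11.4/2 = 5.7 nm = 5.7e-09 m
E = (pi * 1.055e-34)^2 / (2 * 9.109e-31 * (5.7e-09)^2)
E(J) = 1.8559e-21
E = E(J) / 1.602e-19 = 0.0116 eV

0.0116


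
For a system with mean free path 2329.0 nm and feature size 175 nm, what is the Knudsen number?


Knudsen number Kn = lambda / L
Kn = 2329.0 / 175
Kn = 13.3086

13.3086


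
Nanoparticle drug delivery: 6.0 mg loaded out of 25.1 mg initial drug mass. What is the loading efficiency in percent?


Drug loading efficiency = (drug loaded / drug initial) * 100
DLE = 6.0 / 25.1 * 100
DLE = 0.239 * 100
DLE = 23.9%

23.9


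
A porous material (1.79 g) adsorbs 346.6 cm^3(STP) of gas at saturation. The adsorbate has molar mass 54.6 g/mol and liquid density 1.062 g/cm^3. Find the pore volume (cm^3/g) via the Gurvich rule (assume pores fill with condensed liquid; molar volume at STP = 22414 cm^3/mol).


Moles adsorbed n = V_ads / 22414 = 346.6 / 22414 = 1.546355e-02 mol
Liquid volume V_liq = n * M / rho_liq = 1.546355e-02 * 54.6 / 1.062 = 0.79502 cm^3
Specific pore volume V_pore = V_liq / m_sample = 0.79502 / 1.79
V_pore = 0.4441 cm^3/g

0.4441


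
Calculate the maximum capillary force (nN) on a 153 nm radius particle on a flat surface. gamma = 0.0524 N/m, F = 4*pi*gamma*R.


Convert radius: R = 153 nm = 1.53e-07 m
F = 4 * pi * gamma * R
F = 4 * pi * 0.0524 * 1.53e-07
F = 1.00747e-07 N = 100.7471 nN

100.7471


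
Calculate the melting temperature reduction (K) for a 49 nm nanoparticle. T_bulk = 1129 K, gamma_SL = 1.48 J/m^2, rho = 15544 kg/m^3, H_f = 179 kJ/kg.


Radius R = 49/2 = 24.5 nm = 2.45e-08 m
Convert H_f = 179 kJ/kg = 179000 J/kg
dT = 2 * gamma_SL * T_bulk / (rho * H_f * R)
dT = 2 * 1.48 * 1129 / (15544 * 179000 * 2.45e-08)
dT = 49.0 K

49.0


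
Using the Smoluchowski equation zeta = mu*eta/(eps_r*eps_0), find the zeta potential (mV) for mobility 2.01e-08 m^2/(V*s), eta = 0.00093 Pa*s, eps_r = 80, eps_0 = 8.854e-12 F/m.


Smoluchowski equation: zeta = mu * eta / (eps_r * eps_0)
zeta = 2.01e-08 * 0.00093 / (80 * 8.854e-12)
zeta = 0.026391 V = 26.39 mV

26.39


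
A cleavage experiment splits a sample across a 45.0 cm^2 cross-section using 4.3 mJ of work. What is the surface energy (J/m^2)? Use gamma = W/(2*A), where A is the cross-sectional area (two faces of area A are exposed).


Convert: A = 45.0 cm^2 = 0.0045 m^2, W = 4.3 mJ = 0.0043 J
Cleaving exposes two faces of area A, so total new surface = 2*A and gamma = W / (2*A)
gamma = 0.0043 / (2 * 0.0045)
gamma = 0.478 J/m^2

0.478


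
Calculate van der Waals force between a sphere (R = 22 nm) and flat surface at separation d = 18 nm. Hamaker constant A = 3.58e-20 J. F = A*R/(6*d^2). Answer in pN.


Convert to SI: R = 22 nm = 2.2e-08 m, d = 18 nm = 1.8e-08 m
F = A * R / (6 * d^2)
F = 3.58e-20 * 2.2e-08 / (6 * (1.8e-08)^2)
F = 4.05144e-13 N = 0.405 pN

0.405


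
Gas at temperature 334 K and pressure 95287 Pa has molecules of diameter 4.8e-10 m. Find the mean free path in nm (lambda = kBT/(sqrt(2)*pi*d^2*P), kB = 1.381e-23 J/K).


Mean free path: lambda = kB*T / (sqrt(2) * pi * d^2 * P)
lambda = 1.381e-23 * 334 / (sqrt(2) * pi * (4.8e-10)^2 * 95287)
lambda = 4.72889e-08 m
lambda = 47.29 nm

47.29


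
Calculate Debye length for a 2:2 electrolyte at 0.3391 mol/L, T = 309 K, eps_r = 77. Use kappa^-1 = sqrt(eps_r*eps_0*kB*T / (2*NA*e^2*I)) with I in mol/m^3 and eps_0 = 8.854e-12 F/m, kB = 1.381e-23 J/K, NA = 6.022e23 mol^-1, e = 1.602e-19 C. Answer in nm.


Ionic strength I = 0.3391 * 2^2 * 1000 = 1356.4 mol/m^3
kappa^-1 = sqrt(77 * 8.854e-12 * 1.381e-23 * 309 / (2 * 6.022e23 * (1.602e-19)^2 * 1356.4))
kappa^-1 = 0.263 nm

0.263


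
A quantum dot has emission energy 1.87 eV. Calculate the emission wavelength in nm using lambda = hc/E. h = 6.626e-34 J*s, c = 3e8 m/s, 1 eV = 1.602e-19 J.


Convert energy: E = 1.87 eV = 1.87 * 1.602e-19 = 2.99574e-19 J
lambda = h*c / E = 6.626e-34 * 3e8 / 2.99574e-19
lambda = 6.63542e-07 m = 663.5 nm

663.5


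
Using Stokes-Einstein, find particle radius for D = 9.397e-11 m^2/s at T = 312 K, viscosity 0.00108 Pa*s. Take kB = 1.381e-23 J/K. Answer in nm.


Stokes-Einstein: R = kB*T / (6*pi*eta*D)
R = 1.381e-23 * 312 / (6 * pi * 0.00108 * 9.397e-11)
R = 2.25234e-09 m = 2.25 nm

2.25


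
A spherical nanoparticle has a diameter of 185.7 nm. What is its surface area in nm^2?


Radius r = 185.7/2 = 92.85 nm
Surface area SA = 4 * pi * r^2
SA = 4 * pi * (92.85)^2
SA = 108336.22 nm^2

108336.22


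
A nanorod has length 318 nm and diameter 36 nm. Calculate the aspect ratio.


Aspect ratio AR = length / diameter
AR = 318 / 36
AR = 8.83

8.83


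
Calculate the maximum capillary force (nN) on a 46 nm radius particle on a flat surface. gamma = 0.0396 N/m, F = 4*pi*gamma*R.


Convert radius: R = 46 nm = 4.6e-08 m
F = 4 * pi * gamma * R
F = 4 * pi * 0.0396 * 4.6e-08
F = 2.28909e-08 N = 22.8909 nN

22.8909


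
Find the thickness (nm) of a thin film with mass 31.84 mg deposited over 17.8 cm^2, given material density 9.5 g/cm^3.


Convert: m = 31.84 mg = 3.1840e-05 kg, A = 17.8 cm^2 = 1.7800e-03 m^2, rho = 9.5 g/cm^3 = 9500 kg/m^3
t = m / (A * rho)
t = 3.1840e-05 / (1.7800e-03 * 9500)
t = 1.8829e-06 m = 1882.9 nm

1882.9


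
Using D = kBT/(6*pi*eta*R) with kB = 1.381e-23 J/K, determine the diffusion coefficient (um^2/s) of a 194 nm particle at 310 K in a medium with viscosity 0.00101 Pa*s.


Radius R = 194/2 = 97 nm = 9.7e-08 m
D = kB*T / (6*pi*eta*R)
D = 1.381e-23 * 310 / (6 * pi * 0.00101 * 9.7e-08)
D = 2.31825e-12 m^2/s = 2.318 um^2/s

2.318


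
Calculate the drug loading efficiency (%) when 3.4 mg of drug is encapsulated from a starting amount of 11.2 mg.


Drug loading efficiency = (drug loaded / drug initial) * 100
DLE = 3.4 / 11.2 * 100
DLE = 0.3036 * 100
DLE = 30.36%

30.36


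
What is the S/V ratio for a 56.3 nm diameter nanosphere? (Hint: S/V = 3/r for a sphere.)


Radius r = 56.3/2 = 28.15 nm
S/V = 3 / r = 3 / 28.15
S/V = 0.1066 nm^-1

0.1066


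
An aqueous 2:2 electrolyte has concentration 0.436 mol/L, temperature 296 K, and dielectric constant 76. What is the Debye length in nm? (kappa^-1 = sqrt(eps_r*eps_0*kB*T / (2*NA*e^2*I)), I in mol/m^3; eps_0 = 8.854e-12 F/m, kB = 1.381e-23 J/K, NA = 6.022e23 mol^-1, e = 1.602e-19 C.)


Ionic strength I = 0.436 * 2^2 * 1000 = 1744 mol/m^3
kappa^-1 = sqrt(76 * 8.854e-12 * 1.381e-23 * 296 / (2 * 6.022e23 * (1.602e-19)^2 * 1744))
kappa^-1 = 0.226 nm

0.226


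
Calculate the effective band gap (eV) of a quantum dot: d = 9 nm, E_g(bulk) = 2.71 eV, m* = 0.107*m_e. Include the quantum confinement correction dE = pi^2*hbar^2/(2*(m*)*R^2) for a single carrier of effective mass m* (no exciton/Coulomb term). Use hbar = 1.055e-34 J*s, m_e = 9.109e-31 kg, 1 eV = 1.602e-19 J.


Radius R = 9/2 nm = 4.5e-09 m
Confinement energy dE = pi^2 * hbar^2 / (2 * m_eff * m_e * R^2)
dE = pi^2 * (1.055e-34)^2 / (2 * 0.107 * 9.109e-31 * (4.5e-09)^2) J, divided by 1.602e-19 J/eV
dE = 0.1737 eV
Total band gap = E_g(bulk) + dE = 2.71 + 0.1737 = 2.8837 eV

2.8837


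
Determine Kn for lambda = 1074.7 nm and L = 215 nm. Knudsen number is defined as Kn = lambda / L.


Knudsen number Kn = lambda / L
Kn = 1074.7 / 215
Kn = 4.9986

4.9986


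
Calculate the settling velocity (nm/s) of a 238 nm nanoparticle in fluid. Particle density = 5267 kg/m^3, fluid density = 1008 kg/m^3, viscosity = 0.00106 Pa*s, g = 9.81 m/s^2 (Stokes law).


Radius R = 238/2 nm = 1.19e-07 m
Density difference = 5267 - 1008 = 4259 kg/m^3
v = 2 * R^2 * (rho_p - rho_f) * g / (9 * eta)
v = 2 * (1.19e-07)^2 * 4259 * 9.81 / (9 * 0.00106)
v = 1.24037e-07 m/s = 124.0373 nm/s

124.0373


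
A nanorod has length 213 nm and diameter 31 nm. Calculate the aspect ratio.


Aspect ratio AR = length / diameter
AR = 213 / 31
AR = 6.87

6.87


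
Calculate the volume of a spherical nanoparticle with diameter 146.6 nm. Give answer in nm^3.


Radius r = 146.6/2 = 73.3 nm
Volume V = (4/3) * pi * r^3
V = (4/3) * pi * (73.3)^3
V = 1649683.13 nm^3

1649683.13


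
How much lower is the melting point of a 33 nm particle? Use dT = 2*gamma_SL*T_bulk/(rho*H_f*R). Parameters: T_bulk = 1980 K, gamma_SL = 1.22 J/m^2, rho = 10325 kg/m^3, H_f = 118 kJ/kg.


Radius R = 33/2 = 16.5 nm = 1.65e-08 m
Convert H_f = 118 kJ/kg = 118000 J/kg
dT = 2 * gamma_SL * T_bulk / (rho * H_f * R)
dT = 2 * 1.22 * 1980 / (10325 * 118000 * 1.65e-08)
dT = 240.3 K

240.3


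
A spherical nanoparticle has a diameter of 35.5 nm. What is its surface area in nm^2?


Radius r = 35.5/2 = 17.75 nm
Surface area SA = 4 * pi * r^2
SA = 4 * pi * (17.75)^2
SA = 3959.19 nm^2

3959.19


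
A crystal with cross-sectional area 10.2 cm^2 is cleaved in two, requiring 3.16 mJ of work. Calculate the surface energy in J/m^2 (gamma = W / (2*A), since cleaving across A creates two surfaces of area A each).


Convert: A = 10.2 cm^2 = 0.00102 m^2, W = 3.16 mJ = 0.00316 J
Cleaving exposes two faces of area A, so total new surface = 2*A and gamma = W / (2*A)
gamma = 0.00316 / (2 * 0.00102)
gamma = 1.549 J/m^2

1.549


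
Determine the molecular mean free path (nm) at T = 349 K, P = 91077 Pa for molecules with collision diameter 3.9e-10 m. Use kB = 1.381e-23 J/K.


Mean free path: lambda = kB*T / (sqrt(2) * pi * d^2 * P)
lambda = 1.381e-23 * 349 / (sqrt(2) * pi * (3.9e-10)^2 * 91077)
lambda = 7.83098e-08 m
lambda = 78.31 nm

78.31


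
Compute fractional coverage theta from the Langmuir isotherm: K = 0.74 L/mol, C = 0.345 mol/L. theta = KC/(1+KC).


Langmuir isotherm: theta = K*C / (1 + K*C)
K*C = 0.74 * 0.345 = 0.2553
theta = 0.2553 / (1 + 0.2553) = 0.2553 / 1.2553
theta = 0.2034

0.2034


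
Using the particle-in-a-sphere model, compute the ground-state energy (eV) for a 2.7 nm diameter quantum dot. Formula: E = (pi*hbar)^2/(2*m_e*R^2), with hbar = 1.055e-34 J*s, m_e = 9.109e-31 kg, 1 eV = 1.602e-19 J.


Radius R = 2.7/2 = 1.35 nm = 1.35e-09 m
E = (pi * 1.055e-34)^2 / (2 * 9.109e-31 * (1.35e-09)^2)
E(J) = 3.30854e-20
E = E(J) / 1.602e-19 = 0.2065 eV

0.2065


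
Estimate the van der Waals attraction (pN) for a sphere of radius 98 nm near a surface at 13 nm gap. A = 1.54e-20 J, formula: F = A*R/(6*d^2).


Convert to SI: R = 98 nm = 9.8e-08 m, d = 13 nm = 1.3e-08 m
F = A * R / (6 * d^2)
F = 1.54e-20 * 9.8e-08 / (6 * (1.3e-08)^2)
F = 1.48836e-12 N = 1.488 pN

1.488


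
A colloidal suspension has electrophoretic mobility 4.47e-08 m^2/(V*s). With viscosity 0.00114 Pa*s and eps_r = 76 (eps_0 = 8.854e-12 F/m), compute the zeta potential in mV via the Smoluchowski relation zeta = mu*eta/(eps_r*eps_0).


Smoluchowski equation: zeta = mu * eta / (eps_r * eps_0)
zeta = 4.47e-08 * 0.00114 / (76 * 8.854e-12)
zeta = 0.075728 V = 75.73 mV

75.73


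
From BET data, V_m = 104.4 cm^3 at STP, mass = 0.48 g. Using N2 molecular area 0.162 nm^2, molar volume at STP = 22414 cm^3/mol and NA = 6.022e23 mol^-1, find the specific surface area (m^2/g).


Number of moles in monolayer = V_m / 22414 = 104.4 / 22414 = 0.0046578
Number of molecules = moles * NA = 0.0046578 * 6.022e23
SA = molecules * sigma / mass
SA = (104.4 / 22414) * 6.022e23 * 0.162e-18 / 0.48
SA = 946.7 m^2/g

946.7


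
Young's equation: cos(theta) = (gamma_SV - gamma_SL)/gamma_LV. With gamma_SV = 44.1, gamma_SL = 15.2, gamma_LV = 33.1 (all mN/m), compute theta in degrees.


cos(theta) = (gamma_SV - gamma_SL) / gamma_LV
cos(theta) = (44.1 - 15.2) / 33.1
cos(theta) = 0.873112
theta = arccos(0.873112) = 29.18 degrees

29.18


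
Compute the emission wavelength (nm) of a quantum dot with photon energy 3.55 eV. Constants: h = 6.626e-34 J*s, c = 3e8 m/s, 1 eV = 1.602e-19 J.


Convert energy: E = 3.55 eV = 3.55 * 1.602e-19 = 5.6871e-19 J
lambda = h*c / E = 6.626e-34 * 3e8 / 5.6871e-19
lambda = 3.49528e-07 m = 349.5 nm

349.5


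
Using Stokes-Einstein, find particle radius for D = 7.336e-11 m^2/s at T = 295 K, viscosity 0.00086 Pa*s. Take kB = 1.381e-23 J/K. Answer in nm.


Stokes-Einstein: R = kB*T / (6*pi*eta*D)
R = 1.381e-23 * 295 / (6 * pi * 0.00086 * 7.336e-11)
R = 3.42576e-09 m = 3.43 nm

3.43


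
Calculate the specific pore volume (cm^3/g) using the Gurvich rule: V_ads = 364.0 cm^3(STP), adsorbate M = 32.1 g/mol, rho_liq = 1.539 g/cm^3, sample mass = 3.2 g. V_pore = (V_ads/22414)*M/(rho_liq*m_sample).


Moles adsorbed n = V_ads / 22414 = 364.0 / 22414 = 1.623985e-02 mol
Liquid volume V_liq = n * M / rho_liq = 1.623985e-02 * 32.1 / 1.539 = 0.33873 cm^3
Specific pore volume V_pore = V_liq / m_sample = 0.33873 / 3.2
V_pore = 0.1059 cm^3/g

0.1059
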